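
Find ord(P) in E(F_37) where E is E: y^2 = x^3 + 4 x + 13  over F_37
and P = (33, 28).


Compute successive multiples of P until we hit O:
  1P = (33, 28)
  2P = (20, 29)
  3P = (14, 36)
  4P = (24, 13)
  5P = (28, 5)
  6P = (9, 1)
  7P = (35, 16)
  8P = (5, 26)
  ... (continuing to 37P)
  37P = O

ord(P) = 37


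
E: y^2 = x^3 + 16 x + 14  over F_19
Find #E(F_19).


For each x in F_19, count y with y^2 = x^3 + 16 x + 14 mod 19:
  x = 2: RHS = 16, y in [4, 15]  -> 2 point(s)
  x = 4: RHS = 9, y in [3, 16]  -> 2 point(s)
  x = 11: RHS = 1, y in [1, 18]  -> 2 point(s)
  x = 13: RHS = 6, y in [5, 14]  -> 2 point(s)
  x = 15: RHS = 0, y in [0]  -> 1 point(s)
  x = 18: RHS = 16, y in [4, 15]  -> 2 point(s)
Affine points: 11. Add the point at infinity: total = 12.

#E(F_19) = 12


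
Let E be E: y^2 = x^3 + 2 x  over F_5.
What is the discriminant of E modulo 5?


4 a^3 + 27 b^2 = 4*2^3 + 27*0^2 = 32 + 0 = 32
Delta = -16 * (32) = -512
Delta mod 5 = 3

Delta = 3 (mod 5)


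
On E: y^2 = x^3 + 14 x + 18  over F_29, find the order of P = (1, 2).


Compute successive multiples of P until we hit O:
  1P = (1, 2)
  2P = (7, 16)
  3P = (20, 2)
  4P = (8, 27)
  5P = (15, 6)
  6P = (19, 26)
  7P = (14, 0)
  8P = (19, 3)
  ... (continuing to 14P)
  14P = O

ord(P) = 14


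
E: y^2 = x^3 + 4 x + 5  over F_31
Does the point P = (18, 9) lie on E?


Check whether y^2 = x^3 + 4 x + 5 (mod 31) for (x, y) = (18, 9).
LHS: y^2 = 9^2 mod 31 = 19
RHS: x^3 + 4 x + 5 = 18^3 + 4*18 + 5 mod 31 = 19
LHS = RHS

Yes, on the curve


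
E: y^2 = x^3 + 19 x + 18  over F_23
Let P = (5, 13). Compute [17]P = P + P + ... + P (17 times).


k = 17 = 10001_2 (binary, LSB first: 10001)
Double-and-add from P = (5, 13):
  bit 0 = 1: acc = O + (5, 13) = (5, 13)
  bit 1 = 0: acc unchanged = (5, 13)
  bit 2 = 0: acc unchanged = (5, 13)
  bit 3 = 0: acc unchanged = (5, 13)
  bit 4 = 1: acc = (5, 13) + (0, 15) = (20, 16)

17P = (20, 16)


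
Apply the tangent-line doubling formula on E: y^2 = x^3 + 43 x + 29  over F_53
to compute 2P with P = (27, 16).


Doubling: s = (3 x1^2 + a) / (2 y1)
s = (3*27^2 + 43) / (2*16) mod 53 = 20
x3 = s^2 - 2 x1 mod 53 = 20^2 - 2*27 = 28
y3 = s (x1 - x3) - y1 mod 53 = 20 * (27 - 28) - 16 = 17

2P = (28, 17)


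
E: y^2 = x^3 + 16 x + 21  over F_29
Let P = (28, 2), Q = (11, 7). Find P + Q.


P != Q, so use the chord formula.
s = (y2 - y1) / (x2 - x1) = (5) / (12) mod 29 = 27
x3 = s^2 - x1 - x2 mod 29 = 27^2 - 28 - 11 = 23
y3 = s (x1 - x3) - y1 mod 29 = 27 * (28 - 23) - 2 = 17

P + Q = (23, 17)


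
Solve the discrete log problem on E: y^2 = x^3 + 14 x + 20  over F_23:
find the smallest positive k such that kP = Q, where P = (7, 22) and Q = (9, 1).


Enumerate multiples of P until we hit Q = (9, 1):
  1P = (7, 22)
  2P = (9, 1)
Match found at i = 2.

k = 2


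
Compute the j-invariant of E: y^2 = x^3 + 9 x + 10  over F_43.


Delta = -16(4 a^3 + 27 b^2) mod 43 = 14
-1728 * (4 a)^3 = -1728 * (4*9)^3 mod 43 = 35
j = 35 * 14^(-1) mod 43 = 24

j = 24 (mod 43)


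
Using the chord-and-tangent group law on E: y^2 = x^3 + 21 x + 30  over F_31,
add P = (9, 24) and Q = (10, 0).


P != Q, so use the chord formula.
s = (y2 - y1) / (x2 - x1) = (7) / (1) mod 31 = 7
x3 = s^2 - x1 - x2 mod 31 = 7^2 - 9 - 10 = 30
y3 = s (x1 - x3) - y1 mod 31 = 7 * (9 - 30) - 24 = 15

P + Q = (30, 15)


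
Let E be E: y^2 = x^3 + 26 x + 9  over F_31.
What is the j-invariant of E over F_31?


Delta = -16(4 a^3 + 27 b^2) mod 31 = 9
-1728 * (4 a)^3 = -1728 * (4*26)^3 mod 31 = 15
j = 15 * 9^(-1) mod 31 = 12

j = 12 (mod 31)


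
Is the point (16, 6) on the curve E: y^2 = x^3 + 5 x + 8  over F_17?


Check whether y^2 = x^3 + 5 x + 8 (mod 17) for (x, y) = (16, 6).
LHS: y^2 = 6^2 mod 17 = 2
RHS: x^3 + 5 x + 8 = 16^3 + 5*16 + 8 mod 17 = 2
LHS = RHS

Yes, on the curve


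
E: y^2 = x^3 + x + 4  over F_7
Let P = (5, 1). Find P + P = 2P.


Doubling: s = (3 x1^2 + a) / (2 y1)
s = (3*5^2 + 1) / (2*1) mod 7 = 3
x3 = s^2 - 2 x1 mod 7 = 3^2 - 2*5 = 6
y3 = s (x1 - x3) - y1 mod 7 = 3 * (5 - 6) - 1 = 3

2P = (6, 3)


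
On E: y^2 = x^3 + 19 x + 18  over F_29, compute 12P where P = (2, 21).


k = 12 = 1100_2 (binary, LSB first: 0011)
Double-and-add from P = (2, 21):
  bit 0 = 0: acc unchanged = O
  bit 1 = 0: acc unchanged = O
  bit 2 = 1: acc = O + (5, 8) = (5, 8)
  bit 3 = 1: acc = (5, 8) + (15, 13) = (2, 8)

12P = (2, 8)


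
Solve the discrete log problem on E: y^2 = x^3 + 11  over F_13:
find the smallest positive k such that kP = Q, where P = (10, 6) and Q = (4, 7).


Enumerate multiples of P until we hit Q = (4, 7):
  1P = (10, 6)
  2P = (7, 4)
  3P = (8, 4)
  4P = (9, 8)
  5P = (11, 9)
  6P = (1, 8)
  7P = (12, 6)
  8P = (4, 7)
Match found at i = 8.

k = 8


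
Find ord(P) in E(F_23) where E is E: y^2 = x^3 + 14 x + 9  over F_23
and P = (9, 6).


Compute successive multiples of P until we hit O:
  1P = (9, 6)
  2P = (0, 20)
  3P = (15, 11)
  4P = (8, 14)
  5P = (1, 22)
  6P = (17, 10)
  7P = (3, 20)
  8P = (19, 2)
  ... (continuing to 21P)
  21P = O

ord(P) = 21


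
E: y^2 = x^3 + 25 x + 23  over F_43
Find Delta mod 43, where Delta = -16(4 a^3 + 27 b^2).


4 a^3 + 27 b^2 = 4*25^3 + 27*23^2 = 62500 + 14283 = 76783
Delta = -16 * (76783) = -1228528
Delta mod 43 = 25

Delta = 25 (mod 43)


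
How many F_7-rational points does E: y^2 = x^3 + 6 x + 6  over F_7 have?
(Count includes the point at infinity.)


For each x in F_7, count y with y^2 = x^3 + 6 x + 6 mod 7:
  x = 3: RHS = 2, y in [3, 4]  -> 2 point(s)
  x = 5: RHS = 0, y in [0]  -> 1 point(s)
Affine points: 3. Add the point at infinity: total = 4.

#E(F_7) = 4


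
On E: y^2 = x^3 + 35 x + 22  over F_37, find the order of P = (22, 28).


Compute successive multiples of P until we hit O:
  1P = (22, 28)
  2P = (4, 2)
  3P = (14, 0)
  4P = (4, 35)
  5P = (22, 9)
  6P = O

ord(P) = 6


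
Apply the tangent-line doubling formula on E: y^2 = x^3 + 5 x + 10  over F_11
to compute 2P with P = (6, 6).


Doubling: s = (3 x1^2 + a) / (2 y1)
s = (3*6^2 + 5) / (2*6) mod 11 = 3
x3 = s^2 - 2 x1 mod 11 = 3^2 - 2*6 = 8
y3 = s (x1 - x3) - y1 mod 11 = 3 * (6 - 8) - 6 = 10

2P = (8, 10)


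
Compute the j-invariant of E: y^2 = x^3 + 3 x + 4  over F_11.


Delta = -16(4 a^3 + 27 b^2) mod 11 = 6
-1728 * (4 a)^3 = -1728 * (4*3)^3 mod 11 = 10
j = 10 * 6^(-1) mod 11 = 9

j = 9 (mod 11)


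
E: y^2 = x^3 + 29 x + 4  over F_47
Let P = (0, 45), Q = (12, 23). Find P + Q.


P != Q, so use the chord formula.
s = (y2 - y1) / (x2 - x1) = (25) / (12) mod 47 = 6
x3 = s^2 - x1 - x2 mod 47 = 6^2 - 0 - 12 = 24
y3 = s (x1 - x3) - y1 mod 47 = 6 * (0 - 24) - 45 = 46

P + Q = (24, 46)


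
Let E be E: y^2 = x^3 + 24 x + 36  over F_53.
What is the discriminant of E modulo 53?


4 a^3 + 27 b^2 = 4*24^3 + 27*36^2 = 55296 + 34992 = 90288
Delta = -16 * (90288) = -1444608
Delta mod 53 = 13

Delta = 13 (mod 53)


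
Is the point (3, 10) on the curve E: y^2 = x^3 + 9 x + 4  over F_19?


Check whether y^2 = x^3 + 9 x + 4 (mod 19) for (x, y) = (3, 10).
LHS: y^2 = 10^2 mod 19 = 5
RHS: x^3 + 9 x + 4 = 3^3 + 9*3 + 4 mod 19 = 1
LHS != RHS

No, not on the curve


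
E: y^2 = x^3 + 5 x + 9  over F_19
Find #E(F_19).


For each x in F_19, count y with y^2 = x^3 + 5 x + 9 mod 19:
  x = 0: RHS = 9, y in [3, 16]  -> 2 point(s)
  x = 4: RHS = 17, y in [6, 13]  -> 2 point(s)
  x = 5: RHS = 7, y in [8, 11]  -> 2 point(s)
  x = 7: RHS = 7, y in [8, 11]  -> 2 point(s)
  x = 9: RHS = 4, y in [2, 17]  -> 2 point(s)
  x = 12: RHS = 11, y in [7, 12]  -> 2 point(s)
  x = 14: RHS = 11, y in [7, 12]  -> 2 point(s)
  x = 15: RHS = 1, y in [1, 18]  -> 2 point(s)
  x = 16: RHS = 5, y in [9, 10]  -> 2 point(s)
Affine points: 18. Add the point at infinity: total = 19.

#E(F_19) = 19


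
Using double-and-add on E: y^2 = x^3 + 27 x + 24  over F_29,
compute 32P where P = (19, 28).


k = 32 = 100000_2 (binary, LSB first: 000001)
Double-and-add from P = (19, 28):
  bit 0 = 0: acc unchanged = O
  bit 1 = 0: acc unchanged = O
  bit 2 = 0: acc unchanged = O
  bit 3 = 0: acc unchanged = O
  bit 4 = 0: acc unchanged = O
  bit 5 = 1: acc = O + (6, 5) = (6, 5)

32P = (6, 5)


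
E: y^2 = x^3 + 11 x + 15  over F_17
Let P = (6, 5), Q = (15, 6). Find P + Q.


P != Q, so use the chord formula.
s = (y2 - y1) / (x2 - x1) = (1) / (9) mod 17 = 2
x3 = s^2 - x1 - x2 mod 17 = 2^2 - 6 - 15 = 0
y3 = s (x1 - x3) - y1 mod 17 = 2 * (6 - 0) - 5 = 7

P + Q = (0, 7)


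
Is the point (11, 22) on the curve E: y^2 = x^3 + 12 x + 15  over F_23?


Check whether y^2 = x^3 + 12 x + 15 (mod 23) for (x, y) = (11, 22).
LHS: y^2 = 22^2 mod 23 = 1
RHS: x^3 + 12 x + 15 = 11^3 + 12*11 + 15 mod 23 = 6
LHS != RHS

No, not on the curve


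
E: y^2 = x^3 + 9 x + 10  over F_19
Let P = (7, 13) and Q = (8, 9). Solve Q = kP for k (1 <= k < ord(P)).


Enumerate multiples of P until we hit Q = (8, 9):
  1P = (7, 13)
  2P = (3, 11)
  3P = (14, 12)
  4P = (5, 3)
  5P = (13, 14)
  6P = (8, 9)
Match found at i = 6.

k = 6


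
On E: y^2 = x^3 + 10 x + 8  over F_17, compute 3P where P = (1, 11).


k = 3 = 11_2 (binary, LSB first: 11)
Double-and-add from P = (1, 11):
  bit 0 = 1: acc = O + (1, 11) = (1, 11)
  bit 1 = 1: acc = (1, 11) + (0, 12) = (0, 5)

3P = (0, 5)


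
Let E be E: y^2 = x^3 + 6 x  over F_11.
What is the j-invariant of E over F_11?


Delta = -16(4 a^3 + 27 b^2) mod 11 = 3
-1728 * (4 a)^3 = -1728 * (4*6)^3 mod 11 = 3
j = 3 * 3^(-1) mod 11 = 1

j = 1 (mod 11)


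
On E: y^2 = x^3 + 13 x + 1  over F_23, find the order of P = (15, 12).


Compute successive multiples of P until we hit O:
  1P = (15, 12)
  2P = (20, 21)
  3P = (17, 12)
  4P = (14, 11)
  5P = (18, 8)
  6P = (2, 9)
  7P = (10, 21)
  8P = (4, 5)
  ... (continuing to 26P)
  26P = O

ord(P) = 26


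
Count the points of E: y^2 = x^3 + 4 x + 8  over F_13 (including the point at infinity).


For each x in F_13, count y with y^2 = x^3 + 4 x + 8 mod 13:
  x = 1: RHS = 0, y in [0]  -> 1 point(s)
  x = 4: RHS = 10, y in [6, 7]  -> 2 point(s)
  x = 5: RHS = 10, y in [6, 7]  -> 2 point(s)
  x = 6: RHS = 1, y in [1, 12]  -> 2 point(s)
  x = 12: RHS = 3, y in [4, 9]  -> 2 point(s)
Affine points: 9. Add the point at infinity: total = 10.

#E(F_13) = 10


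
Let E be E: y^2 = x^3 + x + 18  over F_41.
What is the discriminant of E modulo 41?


4 a^3 + 27 b^2 = 4*1^3 + 27*18^2 = 4 + 8748 = 8752
Delta = -16 * (8752) = -140032
Delta mod 41 = 24

Delta = 24 (mod 41)


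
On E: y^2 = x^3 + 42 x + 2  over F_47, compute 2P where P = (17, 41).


Doubling: s = (3 x1^2 + a) / (2 y1)
s = (3*17^2 + 42) / (2*41) mod 47 = 30
x3 = s^2 - 2 x1 mod 47 = 30^2 - 2*17 = 20
y3 = s (x1 - x3) - y1 mod 47 = 30 * (17 - 20) - 41 = 10

2P = (20, 10)


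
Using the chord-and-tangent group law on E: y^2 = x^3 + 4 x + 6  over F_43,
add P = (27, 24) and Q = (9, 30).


P != Q, so use the chord formula.
s = (y2 - y1) / (x2 - x1) = (6) / (25) mod 43 = 14
x3 = s^2 - x1 - x2 mod 43 = 14^2 - 27 - 9 = 31
y3 = s (x1 - x3) - y1 mod 43 = 14 * (27 - 31) - 24 = 6

P + Q = (31, 6)


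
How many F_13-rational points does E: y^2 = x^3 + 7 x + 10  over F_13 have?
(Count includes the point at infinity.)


For each x in F_13, count y with y^2 = x^3 + 7 x + 10 mod 13:
  x = 0: RHS = 10, y in [6, 7]  -> 2 point(s)
  x = 5: RHS = 1, y in [1, 12]  -> 2 point(s)
  x = 7: RHS = 12, y in [5, 8]  -> 2 point(s)
  x = 9: RHS = 9, y in [3, 10]  -> 2 point(s)
  x = 10: RHS = 1, y in [1, 12]  -> 2 point(s)
  x = 11: RHS = 1, y in [1, 12]  -> 2 point(s)
Affine points: 12. Add the point at infinity: total = 13.

#E(F_13) = 13


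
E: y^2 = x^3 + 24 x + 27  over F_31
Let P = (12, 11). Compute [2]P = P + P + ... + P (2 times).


k = 2 = 10_2 (binary, LSB first: 01)
Double-and-add from P = (12, 11):
  bit 0 = 0: acc unchanged = O
  bit 1 = 1: acc = O + (8, 24) = (8, 24)

2P = (8, 24)


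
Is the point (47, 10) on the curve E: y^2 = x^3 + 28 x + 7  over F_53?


Check whether y^2 = x^3 + 28 x + 7 (mod 53) for (x, y) = (47, 10).
LHS: y^2 = 10^2 mod 53 = 47
RHS: x^3 + 28 x + 7 = 47^3 + 28*47 + 7 mod 53 = 47
LHS = RHS

Yes, on the curve


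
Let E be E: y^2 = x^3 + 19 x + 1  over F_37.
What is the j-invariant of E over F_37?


Delta = -16(4 a^3 + 27 b^2) mod 37 = 4
-1728 * (4 a)^3 = -1728 * (4*19)^3 mod 37 = 14
j = 14 * 4^(-1) mod 37 = 22

j = 22 (mod 37)


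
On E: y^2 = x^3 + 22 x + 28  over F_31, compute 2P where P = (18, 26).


Doubling: s = (3 x1^2 + a) / (2 y1)
s = (3*18^2 + 22) / (2*26) mod 31 = 6
x3 = s^2 - 2 x1 mod 31 = 6^2 - 2*18 = 0
y3 = s (x1 - x3) - y1 mod 31 = 6 * (18 - 0) - 26 = 20

2P = (0, 20)


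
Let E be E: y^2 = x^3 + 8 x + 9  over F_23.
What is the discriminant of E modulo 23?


4 a^3 + 27 b^2 = 4*8^3 + 27*9^2 = 2048 + 2187 = 4235
Delta = -16 * (4235) = -67760
Delta mod 23 = 21

Delta = 21 (mod 23)


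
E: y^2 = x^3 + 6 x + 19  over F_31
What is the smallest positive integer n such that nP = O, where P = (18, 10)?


Compute successive multiples of P until we hit O:
  1P = (18, 10)
  2P = (2, 16)
  3P = (0, 22)
  4P = (10, 26)
  5P = (7, 30)
  6P = (7, 1)
  7P = (10, 5)
  8P = (0, 9)
  ... (continuing to 11P)
  11P = O

ord(P) = 11


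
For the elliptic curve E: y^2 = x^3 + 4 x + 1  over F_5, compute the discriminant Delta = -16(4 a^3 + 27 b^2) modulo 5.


4 a^3 + 27 b^2 = 4*4^3 + 27*1^2 = 256 + 27 = 283
Delta = -16 * (283) = -4528
Delta mod 5 = 2

Delta = 2 (mod 5)


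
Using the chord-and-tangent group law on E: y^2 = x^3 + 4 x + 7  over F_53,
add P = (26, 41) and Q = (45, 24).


P != Q, so use the chord formula.
s = (y2 - y1) / (x2 - x1) = (36) / (19) mod 53 = 27
x3 = s^2 - x1 - x2 mod 53 = 27^2 - 26 - 45 = 22
y3 = s (x1 - x3) - y1 mod 53 = 27 * (26 - 22) - 41 = 14

P + Q = (22, 14)


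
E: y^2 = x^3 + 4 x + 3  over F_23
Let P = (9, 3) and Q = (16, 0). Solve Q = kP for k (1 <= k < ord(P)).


Enumerate multiples of P until we hit Q = (16, 0):
  1P = (9, 3)
  2P = (6, 17)
  3P = (17, 19)
  4P = (1, 13)
  5P = (16, 0)
Match found at i = 5.

k = 5


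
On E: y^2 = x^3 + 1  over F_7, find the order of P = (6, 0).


Compute successive multiples of P until we hit O:
  1P = (6, 0)
  2P = O

ord(P) = 2


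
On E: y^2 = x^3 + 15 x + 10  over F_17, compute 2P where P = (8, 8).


Doubling: s = (3 x1^2 + a) / (2 y1)
s = (3*8^2 + 15) / (2*8) mod 17 = 14
x3 = s^2 - 2 x1 mod 17 = 14^2 - 2*8 = 10
y3 = s (x1 - x3) - y1 mod 17 = 14 * (8 - 10) - 8 = 15

2P = (10, 15)


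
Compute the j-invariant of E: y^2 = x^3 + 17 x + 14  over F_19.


Delta = -16(4 a^3 + 27 b^2) mod 19 = 10
-1728 * (4 a)^3 = -1728 * (4*17)^3 mod 19 = 1
j = 1 * 10^(-1) mod 19 = 2

j = 2 (mod 19)


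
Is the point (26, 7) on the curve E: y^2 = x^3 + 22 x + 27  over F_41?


Check whether y^2 = x^3 + 22 x + 27 (mod 41) for (x, y) = (26, 7).
LHS: y^2 = 7^2 mod 41 = 8
RHS: x^3 + 22 x + 27 = 26^3 + 22*26 + 27 mod 41 = 12
LHS != RHS

No, not on the curve


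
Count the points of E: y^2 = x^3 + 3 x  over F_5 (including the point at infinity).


For each x in F_5, count y with y^2 = x^3 + 3 x + 0 mod 5:
  x = 0: RHS = 0, y in [0]  -> 1 point(s)
  x = 1: RHS = 4, y in [2, 3]  -> 2 point(s)
  x = 2: RHS = 4, y in [2, 3]  -> 2 point(s)
  x = 3: RHS = 1, y in [1, 4]  -> 2 point(s)
  x = 4: RHS = 1, y in [1, 4]  -> 2 point(s)
Affine points: 9. Add the point at infinity: total = 10.

#E(F_5) = 10


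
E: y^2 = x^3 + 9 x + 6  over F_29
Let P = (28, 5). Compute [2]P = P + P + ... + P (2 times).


k = 2 = 10_2 (binary, LSB first: 01)
Double-and-add from P = (28, 5):
  bit 0 = 0: acc unchanged = O
  bit 1 = 1: acc = O + (22, 8) = (22, 8)

2P = (22, 8)


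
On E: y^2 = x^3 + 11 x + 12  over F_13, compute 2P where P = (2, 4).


Doubling: s = (3 x1^2 + a) / (2 y1)
s = (3*2^2 + 11) / (2*4) mod 13 = 11
x3 = s^2 - 2 x1 mod 13 = 11^2 - 2*2 = 0
y3 = s (x1 - x3) - y1 mod 13 = 11 * (2 - 0) - 4 = 5

2P = (0, 5)


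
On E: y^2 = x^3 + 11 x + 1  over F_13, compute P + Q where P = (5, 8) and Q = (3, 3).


P != Q, so use the chord formula.
s = (y2 - y1) / (x2 - x1) = (8) / (11) mod 13 = 9
x3 = s^2 - x1 - x2 mod 13 = 9^2 - 5 - 3 = 8
y3 = s (x1 - x3) - y1 mod 13 = 9 * (5 - 8) - 8 = 4

P + Q = (8, 4)


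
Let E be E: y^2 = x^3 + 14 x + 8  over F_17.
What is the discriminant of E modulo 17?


4 a^3 + 27 b^2 = 4*14^3 + 27*8^2 = 10976 + 1728 = 12704
Delta = -16 * (12704) = -203264
Delta mod 17 = 5

Delta = 5 (mod 17)


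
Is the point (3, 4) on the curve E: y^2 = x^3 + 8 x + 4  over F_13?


Check whether y^2 = x^3 + 8 x + 4 (mod 13) for (x, y) = (3, 4).
LHS: y^2 = 4^2 mod 13 = 3
RHS: x^3 + 8 x + 4 = 3^3 + 8*3 + 4 mod 13 = 3
LHS = RHS

Yes, on the curve


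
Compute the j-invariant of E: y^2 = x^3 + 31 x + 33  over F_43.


Delta = -16(4 a^3 + 27 b^2) mod 43 = 11
-1728 * (4 a)^3 = -1728 * (4*31)^3 mod 43 = 11
j = 11 * 11^(-1) mod 43 = 1

j = 1 (mod 43)


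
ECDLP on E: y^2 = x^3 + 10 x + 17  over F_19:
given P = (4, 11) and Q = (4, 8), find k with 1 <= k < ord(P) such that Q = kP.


Enumerate multiples of P until we hit Q = (4, 8):
  1P = (4, 11)
  2P = (9, 0)
  3P = (4, 8)
Match found at i = 3.

k = 3


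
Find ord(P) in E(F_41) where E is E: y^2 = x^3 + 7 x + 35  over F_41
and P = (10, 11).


Compute successive multiples of P until we hit O:
  1P = (10, 11)
  2P = (12, 17)
  3P = (28, 17)
  4P = (35, 8)
  5P = (1, 24)
  6P = (25, 38)
  7P = (24, 13)
  8P = (2, 37)
  ... (continuing to 21P)
  21P = O

ord(P) = 21


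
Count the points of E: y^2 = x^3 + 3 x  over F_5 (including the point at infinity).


For each x in F_5, count y with y^2 = x^3 + 3 x + 0 mod 5:
  x = 0: RHS = 0, y in [0]  -> 1 point(s)
  x = 1: RHS = 4, y in [2, 3]  -> 2 point(s)
  x = 2: RHS = 4, y in [2, 3]  -> 2 point(s)
  x = 3: RHS = 1, y in [1, 4]  -> 2 point(s)
  x = 4: RHS = 1, y in [1, 4]  -> 2 point(s)
Affine points: 9. Add the point at infinity: total = 10.

#E(F_5) = 10


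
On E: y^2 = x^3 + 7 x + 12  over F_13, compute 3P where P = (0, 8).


k = 3 = 11_2 (binary, LSB first: 11)
Double-and-add from P = (0, 8):
  bit 0 = 1: acc = O + (0, 8) = (0, 8)
  bit 1 = 1: acc = (0, 8) + (4, 0) = (0, 5)

3P = (0, 5)


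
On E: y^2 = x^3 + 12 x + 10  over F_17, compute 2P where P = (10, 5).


k = 2 = 10_2 (binary, LSB first: 01)
Double-and-add from P = (10, 5):
  bit 0 = 0: acc unchanged = O
  bit 1 = 1: acc = O + (13, 0) = (13, 0)

2P = (13, 0)


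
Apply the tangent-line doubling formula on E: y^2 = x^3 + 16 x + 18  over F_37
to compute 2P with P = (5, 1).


Doubling: s = (3 x1^2 + a) / (2 y1)
s = (3*5^2 + 16) / (2*1) mod 37 = 27
x3 = s^2 - 2 x1 mod 37 = 27^2 - 2*5 = 16
y3 = s (x1 - x3) - y1 mod 37 = 27 * (5 - 16) - 1 = 35

2P = (16, 35)


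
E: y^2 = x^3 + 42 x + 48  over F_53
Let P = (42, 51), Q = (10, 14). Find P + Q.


P != Q, so use the chord formula.
s = (y2 - y1) / (x2 - x1) = (16) / (21) mod 53 = 26
x3 = s^2 - x1 - x2 mod 53 = 26^2 - 42 - 10 = 41
y3 = s (x1 - x3) - y1 mod 53 = 26 * (42 - 41) - 51 = 28

P + Q = (41, 28)


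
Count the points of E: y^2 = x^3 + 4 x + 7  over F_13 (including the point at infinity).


For each x in F_13, count y with y^2 = x^3 + 4 x + 7 mod 13:
  x = 1: RHS = 12, y in [5, 8]  -> 2 point(s)
  x = 2: RHS = 10, y in [6, 7]  -> 2 point(s)
  x = 4: RHS = 9, y in [3, 10]  -> 2 point(s)
  x = 5: RHS = 9, y in [3, 10]  -> 2 point(s)
  x = 6: RHS = 0, y in [0]  -> 1 point(s)
  x = 7: RHS = 1, y in [1, 12]  -> 2 point(s)
  x = 11: RHS = 4, y in [2, 11]  -> 2 point(s)
Affine points: 13. Add the point at infinity: total = 14.

#E(F_13) = 14


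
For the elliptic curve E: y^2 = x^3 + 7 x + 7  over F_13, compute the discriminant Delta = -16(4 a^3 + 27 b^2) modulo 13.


4 a^3 + 27 b^2 = 4*7^3 + 27*7^2 = 1372 + 1323 = 2695
Delta = -16 * (2695) = -43120
Delta mod 13 = 1

Delta = 1 (mod 13)


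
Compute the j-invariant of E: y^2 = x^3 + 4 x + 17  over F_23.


Delta = -16(4 a^3 + 27 b^2) mod 23 = 17
-1728 * (4 a)^3 = -1728 * (4*4)^3 mod 23 = 17
j = 17 * 17^(-1) mod 23 = 1

j = 1 (mod 23)


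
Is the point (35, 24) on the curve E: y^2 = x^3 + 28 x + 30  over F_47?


Check whether y^2 = x^3 + 28 x + 30 (mod 47) for (x, y) = (35, 24).
LHS: y^2 = 24^2 mod 47 = 12
RHS: x^3 + 28 x + 30 = 35^3 + 28*35 + 30 mod 47 = 34
LHS != RHS

No, not on the curve


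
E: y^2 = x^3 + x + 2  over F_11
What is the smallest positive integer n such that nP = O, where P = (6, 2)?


Compute successive multiples of P until we hit O:
  1P = (6, 2)
  2P = (8, 4)
  3P = (9, 6)
  4P = (10, 0)
  5P = (9, 5)
  6P = (8, 7)
  7P = (6, 9)
  8P = O

ord(P) = 8


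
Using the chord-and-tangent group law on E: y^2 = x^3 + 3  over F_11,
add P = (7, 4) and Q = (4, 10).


P != Q, so use the chord formula.
s = (y2 - y1) / (x2 - x1) = (6) / (8) mod 11 = 9
x3 = s^2 - x1 - x2 mod 11 = 9^2 - 7 - 4 = 4
y3 = s (x1 - x3) - y1 mod 11 = 9 * (7 - 4) - 4 = 1

P + Q = (4, 1)


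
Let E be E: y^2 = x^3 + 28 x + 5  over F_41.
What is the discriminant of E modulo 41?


4 a^3 + 27 b^2 = 4*28^3 + 27*5^2 = 87808 + 675 = 88483
Delta = -16 * (88483) = -1415728
Delta mod 41 = 2

Delta = 2 (mod 41)


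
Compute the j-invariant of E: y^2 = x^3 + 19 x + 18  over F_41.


Delta = -16(4 a^3 + 27 b^2) mod 41 = 17
-1728 * (4 a)^3 = -1728 * (4*19)^3 mod 41 = 25
j = 25 * 17^(-1) mod 41 = 28

j = 28 (mod 41)


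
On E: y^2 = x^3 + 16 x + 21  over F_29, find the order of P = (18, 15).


Compute successive multiples of P until we hit O:
  1P = (18, 15)
  2P = (26, 27)
  3P = (9, 13)
  4P = (11, 22)
  5P = (1, 26)
  6P = (5, 9)
  7P = (22, 1)
  8P = (23, 17)
  ... (continuing to 29P)
  29P = O

ord(P) = 29


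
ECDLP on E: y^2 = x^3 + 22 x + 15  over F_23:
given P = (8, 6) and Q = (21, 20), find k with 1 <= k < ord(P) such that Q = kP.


Enumerate multiples of P until we hit Q = (21, 20):
  1P = (8, 6)
  2P = (19, 1)
  3P = (4, 11)
  4P = (14, 13)
  5P = (3, 19)
  6P = (16, 1)
  7P = (17, 14)
  8P = (11, 22)
  9P = (12, 11)
  10P = (6, 8)
  11P = (10, 19)
  12P = (7, 12)
  13P = (21, 3)
  14P = (21, 20)
Match found at i = 14.

k = 14


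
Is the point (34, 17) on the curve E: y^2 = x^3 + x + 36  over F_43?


Check whether y^2 = x^3 + 1 x + 36 (mod 43) for (x, y) = (34, 17).
LHS: y^2 = 17^2 mod 43 = 31
RHS: x^3 + 1 x + 36 = 34^3 + 1*34 + 36 mod 43 = 29
LHS != RHS

No, not on the curve


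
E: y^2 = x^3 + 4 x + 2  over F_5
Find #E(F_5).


For each x in F_5, count y with y^2 = x^3 + 4 x + 2 mod 5:
  x = 3: RHS = 1, y in [1, 4]  -> 2 point(s)
Affine points: 2. Add the point at infinity: total = 3.

#E(F_5) = 3


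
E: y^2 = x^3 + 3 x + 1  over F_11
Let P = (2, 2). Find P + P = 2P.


Doubling: s = (3 x1^2 + a) / (2 y1)
s = (3*2^2 + 3) / (2*2) mod 11 = 1
x3 = s^2 - 2 x1 mod 11 = 1^2 - 2*2 = 8
y3 = s (x1 - x3) - y1 mod 11 = 1 * (2 - 8) - 2 = 3

2P = (8, 3)


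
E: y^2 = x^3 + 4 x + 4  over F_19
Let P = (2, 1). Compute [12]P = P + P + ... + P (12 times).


k = 12 = 1100_2 (binary, LSB first: 0011)
Double-and-add from P = (2, 1):
  bit 0 = 0: acc unchanged = O
  bit 1 = 0: acc unchanged = O
  bit 2 = 1: acc = O + (5, 4) = (5, 4)
  bit 3 = 1: acc = (5, 4) + (13, 12) = (2, 18)

12P = (2, 18)


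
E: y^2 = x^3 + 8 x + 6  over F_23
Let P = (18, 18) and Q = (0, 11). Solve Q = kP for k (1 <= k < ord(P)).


Enumerate multiples of P until we hit Q = (0, 11):
  1P = (18, 18)
  2P = (0, 12)
  3P = (0, 11)
Match found at i = 3.

k = 3


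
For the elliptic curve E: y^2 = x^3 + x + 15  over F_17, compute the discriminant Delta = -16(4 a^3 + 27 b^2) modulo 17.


4 a^3 + 27 b^2 = 4*1^3 + 27*15^2 = 4 + 6075 = 6079
Delta = -16 * (6079) = -97264
Delta mod 17 = 10

Delta = 10 (mod 17)


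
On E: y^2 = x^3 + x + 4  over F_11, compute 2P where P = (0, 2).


Doubling: s = (3 x1^2 + a) / (2 y1)
s = (3*0^2 + 1) / (2*2) mod 11 = 3
x3 = s^2 - 2 x1 mod 11 = 3^2 - 2*0 = 9
y3 = s (x1 - x3) - y1 mod 11 = 3 * (0 - 9) - 2 = 4

2P = (9, 4)


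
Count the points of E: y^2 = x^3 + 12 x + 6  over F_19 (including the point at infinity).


For each x in F_19, count y with y^2 = x^3 + 12 x + 6 mod 19:
  x = 0: RHS = 6, y in [5, 14]  -> 2 point(s)
  x = 1: RHS = 0, y in [0]  -> 1 point(s)
  x = 2: RHS = 0, y in [0]  -> 1 point(s)
  x = 4: RHS = 4, y in [2, 17]  -> 2 point(s)
  x = 5: RHS = 1, y in [1, 18]  -> 2 point(s)
  x = 6: RHS = 9, y in [3, 16]  -> 2 point(s)
  x = 8: RHS = 6, y in [5, 14]  -> 2 point(s)
  x = 9: RHS = 7, y in [8, 11]  -> 2 point(s)
  x = 10: RHS = 5, y in [9, 10]  -> 2 point(s)
  x = 11: RHS = 6, y in [5, 14]  -> 2 point(s)
  x = 12: RHS = 16, y in [4, 15]  -> 2 point(s)
  x = 14: RHS = 11, y in [7, 12]  -> 2 point(s)
  x = 16: RHS = 0, y in [0]  -> 1 point(s)
Affine points: 23. Add the point at infinity: total = 24.

#E(F_19) = 24


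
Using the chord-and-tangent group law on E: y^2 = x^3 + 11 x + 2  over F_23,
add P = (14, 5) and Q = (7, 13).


P != Q, so use the chord formula.
s = (y2 - y1) / (x2 - x1) = (8) / (16) mod 23 = 12
x3 = s^2 - x1 - x2 mod 23 = 12^2 - 14 - 7 = 8
y3 = s (x1 - x3) - y1 mod 23 = 12 * (14 - 8) - 5 = 21

P + Q = (8, 21)


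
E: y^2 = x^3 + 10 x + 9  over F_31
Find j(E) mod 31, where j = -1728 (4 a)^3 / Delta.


Delta = -16(4 a^3 + 27 b^2) mod 31 = 22
-1728 * (4 a)^3 = -1728 * (4*10)^3 mod 31 = 4
j = 4 * 22^(-1) mod 31 = 3

j = 3 (mod 31)


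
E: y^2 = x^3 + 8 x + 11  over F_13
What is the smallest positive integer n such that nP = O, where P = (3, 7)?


Compute successive multiples of P until we hit O:
  1P = (3, 7)
  2P = (10, 8)
  3P = (4, 4)
  4P = (2, 3)
  5P = (11, 0)
  6P = (2, 10)
  7P = (4, 9)
  8P = (10, 5)
  ... (continuing to 10P)
  10P = O

ord(P) = 10


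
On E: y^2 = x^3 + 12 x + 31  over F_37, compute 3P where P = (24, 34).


k = 3 = 11_2 (binary, LSB first: 11)
Double-and-add from P = (24, 34):
  bit 0 = 1: acc = O + (24, 34) = (24, 34)
  bit 1 = 1: acc = (24, 34) + (25, 34) = (25, 3)

3P = (25, 3)


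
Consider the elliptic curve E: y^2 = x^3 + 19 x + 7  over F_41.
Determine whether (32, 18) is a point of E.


Check whether y^2 = x^3 + 19 x + 7 (mod 41) for (x, y) = (32, 18).
LHS: y^2 = 18^2 mod 41 = 37
RHS: x^3 + 19 x + 7 = 32^3 + 19*32 + 7 mod 41 = 9
LHS != RHS

No, not on the curve


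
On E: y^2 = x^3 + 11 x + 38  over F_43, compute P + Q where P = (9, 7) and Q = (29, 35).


P != Q, so use the chord formula.
s = (y2 - y1) / (x2 - x1) = (28) / (20) mod 43 = 10
x3 = s^2 - x1 - x2 mod 43 = 10^2 - 9 - 29 = 19
y3 = s (x1 - x3) - y1 mod 43 = 10 * (9 - 19) - 7 = 22

P + Q = (19, 22)


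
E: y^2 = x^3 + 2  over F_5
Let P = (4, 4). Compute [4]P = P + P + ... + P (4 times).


k = 4 = 100_2 (binary, LSB first: 001)
Double-and-add from P = (4, 4):
  bit 0 = 0: acc unchanged = O
  bit 1 = 0: acc unchanged = O
  bit 2 = 1: acc = O + (3, 3) = (3, 3)

4P = (3, 3)


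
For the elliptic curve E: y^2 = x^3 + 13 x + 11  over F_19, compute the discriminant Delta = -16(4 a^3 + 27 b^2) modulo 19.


4 a^3 + 27 b^2 = 4*13^3 + 27*11^2 = 8788 + 3267 = 12055
Delta = -16 * (12055) = -192880
Delta mod 19 = 8

Delta = 8 (mod 19)


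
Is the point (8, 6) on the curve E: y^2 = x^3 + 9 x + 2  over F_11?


Check whether y^2 = x^3 + 9 x + 2 (mod 11) for (x, y) = (8, 6).
LHS: y^2 = 6^2 mod 11 = 3
RHS: x^3 + 9 x + 2 = 8^3 + 9*8 + 2 mod 11 = 3
LHS = RHS

Yes, on the curve


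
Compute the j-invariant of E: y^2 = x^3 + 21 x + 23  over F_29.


Delta = -16(4 a^3 + 27 b^2) mod 29 = 19
-1728 * (4 a)^3 = -1728 * (4*21)^3 mod 29 = 24
j = 24 * 19^(-1) mod 29 = 15

j = 15 (mod 29)


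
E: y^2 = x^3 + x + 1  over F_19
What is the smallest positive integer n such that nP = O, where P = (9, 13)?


Compute successive multiples of P until we hit O:
  1P = (9, 13)
  2P = (7, 16)
  3P = (10, 17)
  4P = (16, 16)
  5P = (0, 18)
  6P = (15, 3)
  7P = (2, 7)
  8P = (13, 8)
  ... (continuing to 21P)
  21P = O

ord(P) = 21


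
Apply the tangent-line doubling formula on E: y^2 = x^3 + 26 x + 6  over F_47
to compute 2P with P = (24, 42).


Doubling: s = (3 x1^2 + a) / (2 y1)
s = (3*24^2 + 26) / (2*42) mod 47 = 22
x3 = s^2 - 2 x1 mod 47 = 22^2 - 2*24 = 13
y3 = s (x1 - x3) - y1 mod 47 = 22 * (24 - 13) - 42 = 12

2P = (13, 12)


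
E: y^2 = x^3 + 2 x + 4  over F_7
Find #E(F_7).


For each x in F_7, count y with y^2 = x^3 + 2 x + 4 mod 7:
  x = 0: RHS = 4, y in [2, 5]  -> 2 point(s)
  x = 1: RHS = 0, y in [0]  -> 1 point(s)
  x = 2: RHS = 2, y in [3, 4]  -> 2 point(s)
  x = 3: RHS = 2, y in [3, 4]  -> 2 point(s)
  x = 6: RHS = 1, y in [1, 6]  -> 2 point(s)
Affine points: 9. Add the point at infinity: total = 10.

#E(F_7) = 10


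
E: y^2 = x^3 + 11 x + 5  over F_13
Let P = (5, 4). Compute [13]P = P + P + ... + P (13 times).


k = 13 = 1101_2 (binary, LSB first: 1011)
Double-and-add from P = (5, 4):
  bit 0 = 1: acc = O + (5, 4) = (5, 4)
  bit 1 = 0: acc unchanged = (5, 4)
  bit 2 = 1: acc = (5, 4) + (6, 1) = (11, 1)
  bit 3 = 1: acc = (11, 1) + (2, 3) = (10, 6)

13P = (10, 6)


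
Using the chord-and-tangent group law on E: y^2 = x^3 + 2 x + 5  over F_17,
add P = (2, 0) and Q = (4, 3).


P != Q, so use the chord formula.
s = (y2 - y1) / (x2 - x1) = (3) / (2) mod 17 = 10
x3 = s^2 - x1 - x2 mod 17 = 10^2 - 2 - 4 = 9
y3 = s (x1 - x3) - y1 mod 17 = 10 * (2 - 9) - 0 = 15

P + Q = (9, 15)


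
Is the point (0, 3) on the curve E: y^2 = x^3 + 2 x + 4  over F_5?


Check whether y^2 = x^3 + 2 x + 4 (mod 5) for (x, y) = (0, 3).
LHS: y^2 = 3^2 mod 5 = 4
RHS: x^3 + 2 x + 4 = 0^3 + 2*0 + 4 mod 5 = 4
LHS = RHS

Yes, on the curve


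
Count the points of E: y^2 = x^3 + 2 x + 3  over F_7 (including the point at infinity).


For each x in F_7, count y with y^2 = x^3 + 2 x + 3 mod 7:
  x = 2: RHS = 1, y in [1, 6]  -> 2 point(s)
  x = 3: RHS = 1, y in [1, 6]  -> 2 point(s)
  x = 6: RHS = 0, y in [0]  -> 1 point(s)
Affine points: 5. Add the point at infinity: total = 6.

#E(F_7) = 6


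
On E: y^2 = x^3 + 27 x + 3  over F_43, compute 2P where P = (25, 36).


Doubling: s = (3 x1^2 + a) / (2 y1)
s = (3*25^2 + 27) / (2*36) mod 43 = 30
x3 = s^2 - 2 x1 mod 43 = 30^2 - 2*25 = 33
y3 = s (x1 - x3) - y1 mod 43 = 30 * (25 - 33) - 36 = 25

2P = (33, 25)


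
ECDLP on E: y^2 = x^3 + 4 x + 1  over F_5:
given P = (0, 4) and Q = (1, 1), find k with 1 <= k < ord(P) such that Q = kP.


Enumerate multiples of P until we hit Q = (1, 1):
  1P = (0, 4)
  2P = (4, 4)
  3P = (1, 1)
Match found at i = 3.

k = 3


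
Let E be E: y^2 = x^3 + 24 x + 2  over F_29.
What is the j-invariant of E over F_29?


Delta = -16(4 a^3 + 27 b^2) mod 29 = 8
-1728 * (4 a)^3 = -1728 * (4*24)^3 mod 29 = 19
j = 19 * 8^(-1) mod 29 = 6

j = 6 (mod 29)


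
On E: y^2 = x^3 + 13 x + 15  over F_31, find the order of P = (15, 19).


Compute successive multiples of P until we hit O:
  1P = (15, 19)
  2P = (3, 9)
  3P = (18, 25)
  4P = (2, 7)
  5P = (11, 30)
  6P = (30, 30)
  7P = (5, 9)
  8P = (12, 15)
  ... (continuing to 28P)
  28P = O

ord(P) = 28


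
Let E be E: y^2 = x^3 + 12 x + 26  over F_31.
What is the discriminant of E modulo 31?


4 a^3 + 27 b^2 = 4*12^3 + 27*26^2 = 6912 + 18252 = 25164
Delta = -16 * (25164) = -402624
Delta mod 31 = 4

Delta = 4 (mod 31)


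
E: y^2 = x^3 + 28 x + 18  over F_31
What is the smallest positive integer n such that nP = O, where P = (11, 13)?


Compute successive multiples of P until we hit O:
  1P = (11, 13)
  2P = (16, 6)
  3P = (1, 4)
  4P = (4, 15)
  5P = (30, 19)
  6P = (29, 27)
  7P = (5, 2)
  8P = (2, 19)
  ... (continuing to 18P)
  18P = O

ord(P) = 18


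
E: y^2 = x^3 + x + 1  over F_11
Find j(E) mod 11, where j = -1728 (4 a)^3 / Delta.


Delta = -16(4 a^3 + 27 b^2) mod 11 = 10
-1728 * (4 a)^3 = -1728 * (4*1)^3 mod 11 = 2
j = 2 * 10^(-1) mod 11 = 9

j = 9 (mod 11)


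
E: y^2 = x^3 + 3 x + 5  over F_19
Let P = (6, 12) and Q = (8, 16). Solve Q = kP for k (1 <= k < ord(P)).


Enumerate multiples of P until we hit Q = (8, 16):
  1P = (6, 12)
  2P = (18, 18)
  3P = (0, 10)
  4P = (11, 18)
  5P = (8, 16)
Match found at i = 5.

k = 5


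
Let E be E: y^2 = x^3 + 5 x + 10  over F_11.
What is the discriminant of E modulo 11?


4 a^3 + 27 b^2 = 4*5^3 + 27*10^2 = 500 + 2700 = 3200
Delta = -16 * (3200) = -51200
Delta mod 11 = 5

Delta = 5 (mod 11)


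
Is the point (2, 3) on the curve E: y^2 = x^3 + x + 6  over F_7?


Check whether y^2 = x^3 + 1 x + 6 (mod 7) for (x, y) = (2, 3).
LHS: y^2 = 3^2 mod 7 = 2
RHS: x^3 + 1 x + 6 = 2^3 + 1*2 + 6 mod 7 = 2
LHS = RHS

Yes, on the curve


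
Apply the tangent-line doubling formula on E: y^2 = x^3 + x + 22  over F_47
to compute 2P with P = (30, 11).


Doubling: s = (3 x1^2 + a) / (2 y1)
s = (3*30^2 + 1) / (2*11) mod 47 = 1
x3 = s^2 - 2 x1 mod 47 = 1^2 - 2*30 = 35
y3 = s (x1 - x3) - y1 mod 47 = 1 * (30 - 35) - 11 = 31

2P = (35, 31)


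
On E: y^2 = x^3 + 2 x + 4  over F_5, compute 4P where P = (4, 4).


k = 4 = 100_2 (binary, LSB first: 001)
Double-and-add from P = (4, 4):
  bit 0 = 0: acc unchanged = O
  bit 1 = 0: acc unchanged = O
  bit 2 = 1: acc = O + (0, 3) = (0, 3)

4P = (0, 3)


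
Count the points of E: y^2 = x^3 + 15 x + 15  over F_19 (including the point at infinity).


For each x in F_19, count y with y^2 = x^3 + 15 x + 15 mod 19:
  x = 3: RHS = 11, y in [7, 12]  -> 2 point(s)
  x = 4: RHS = 6, y in [5, 14]  -> 2 point(s)
  x = 5: RHS = 6, y in [5, 14]  -> 2 point(s)
  x = 6: RHS = 17, y in [6, 13]  -> 2 point(s)
  x = 7: RHS = 7, y in [8, 11]  -> 2 point(s)
  x = 8: RHS = 1, y in [1, 18]  -> 2 point(s)
  x = 9: RHS = 5, y in [9, 10]  -> 2 point(s)
  x = 10: RHS = 6, y in [5, 14]  -> 2 point(s)
  x = 12: RHS = 4, y in [2, 17]  -> 2 point(s)
  x = 14: RHS = 5, y in [9, 10]  -> 2 point(s)
  x = 15: RHS = 5, y in [9, 10]  -> 2 point(s)
  x = 16: RHS = 0, y in [0]  -> 1 point(s)
Affine points: 23. Add the point at infinity: total = 24.

#E(F_19) = 24


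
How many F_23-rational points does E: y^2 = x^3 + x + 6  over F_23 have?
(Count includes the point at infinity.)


For each x in F_23, count y with y^2 = x^3 + 1 x + 6 mod 23:
  x = 0: RHS = 6, y in [11, 12]  -> 2 point(s)
  x = 1: RHS = 8, y in [10, 13]  -> 2 point(s)
  x = 2: RHS = 16, y in [4, 19]  -> 2 point(s)
  x = 3: RHS = 13, y in [6, 17]  -> 2 point(s)
  x = 9: RHS = 8, y in [10, 13]  -> 2 point(s)
  x = 10: RHS = 4, y in [2, 21]  -> 2 point(s)
  x = 13: RHS = 8, y in [10, 13]  -> 2 point(s)
  x = 14: RHS = 4, y in [2, 21]  -> 2 point(s)
  x = 16: RHS = 1, y in [1, 22]  -> 2 point(s)
  x = 22: RHS = 4, y in [2, 21]  -> 2 point(s)
Affine points: 20. Add the point at infinity: total = 21.

#E(F_23) = 21


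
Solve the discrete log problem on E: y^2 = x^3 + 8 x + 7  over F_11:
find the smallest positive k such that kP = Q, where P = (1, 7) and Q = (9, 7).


Enumerate multiples of P until we hit Q = (9, 7):
  1P = (1, 7)
  2P = (9, 4)
  3P = (2, 3)
  4P = (2, 8)
  5P = (9, 7)
Match found at i = 5.

k = 5


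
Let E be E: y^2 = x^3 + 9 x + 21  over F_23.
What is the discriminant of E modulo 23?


4 a^3 + 27 b^2 = 4*9^3 + 27*21^2 = 2916 + 11907 = 14823
Delta = -16 * (14823) = -237168
Delta mod 23 = 8

Delta = 8 (mod 23)


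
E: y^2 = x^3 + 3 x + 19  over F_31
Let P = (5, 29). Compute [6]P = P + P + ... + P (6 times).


k = 6 = 110_2 (binary, LSB first: 011)
Double-and-add from P = (5, 29):
  bit 0 = 0: acc unchanged = O
  bit 1 = 1: acc = O + (6, 6) = (6, 6)
  bit 2 = 1: acc = (6, 6) + (29, 6) = (27, 25)

6P = (27, 25)


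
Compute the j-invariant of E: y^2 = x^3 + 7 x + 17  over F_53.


Delta = -16(4 a^3 + 27 b^2) mod 53 = 10
-1728 * (4 a)^3 = -1728 * (4*7)^3 mod 53 = 51
j = 51 * 10^(-1) mod 53 = 21

j = 21 (mod 53)


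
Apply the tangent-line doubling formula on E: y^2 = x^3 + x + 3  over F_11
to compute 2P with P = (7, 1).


Doubling: s = (3 x1^2 + a) / (2 y1)
s = (3*7^2 + 1) / (2*1) mod 11 = 8
x3 = s^2 - 2 x1 mod 11 = 8^2 - 2*7 = 6
y3 = s (x1 - x3) - y1 mod 11 = 8 * (7 - 6) - 1 = 7

2P = (6, 7)


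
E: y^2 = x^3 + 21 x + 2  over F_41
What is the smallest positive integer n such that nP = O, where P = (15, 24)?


Compute successive multiples of P until we hit O:
  1P = (15, 24)
  2P = (6, 4)
  3P = (30, 11)
  4P = (27, 11)
  5P = (9, 31)
  6P = (40, 12)
  7P = (25, 30)
  8P = (3, 16)
  ... (continuing to 20P)
  20P = O

ord(P) = 20


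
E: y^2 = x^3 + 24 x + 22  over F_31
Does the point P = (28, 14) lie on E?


Check whether y^2 = x^3 + 24 x + 22 (mod 31) for (x, y) = (28, 14).
LHS: y^2 = 14^2 mod 31 = 10
RHS: x^3 + 24 x + 22 = 28^3 + 24*28 + 22 mod 31 = 16
LHS != RHS

No, not on the curve


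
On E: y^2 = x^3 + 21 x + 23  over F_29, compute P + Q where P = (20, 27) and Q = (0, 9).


P != Q, so use the chord formula.
s = (y2 - y1) / (x2 - x1) = (11) / (9) mod 29 = 27
x3 = s^2 - x1 - x2 mod 29 = 27^2 - 20 - 0 = 13
y3 = s (x1 - x3) - y1 mod 29 = 27 * (20 - 13) - 27 = 17

P + Q = (13, 17)


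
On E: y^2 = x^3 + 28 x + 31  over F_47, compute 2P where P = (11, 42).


Doubling: s = (3 x1^2 + a) / (2 y1)
s = (3*11^2 + 28) / (2*42) mod 47 = 22
x3 = s^2 - 2 x1 mod 47 = 22^2 - 2*11 = 39
y3 = s (x1 - x3) - y1 mod 47 = 22 * (11 - 39) - 42 = 0

2P = (39, 0)


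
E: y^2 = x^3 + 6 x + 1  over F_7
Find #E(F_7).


For each x in F_7, count y with y^2 = x^3 + 6 x + 1 mod 7:
  x = 0: RHS = 1, y in [1, 6]  -> 2 point(s)
  x = 1: RHS = 1, y in [1, 6]  -> 2 point(s)
  x = 2: RHS = 0, y in [0]  -> 1 point(s)
  x = 3: RHS = 4, y in [2, 5]  -> 2 point(s)
  x = 5: RHS = 2, y in [3, 4]  -> 2 point(s)
  x = 6: RHS = 1, y in [1, 6]  -> 2 point(s)
Affine points: 11. Add the point at infinity: total = 12.

#E(F_7) = 12


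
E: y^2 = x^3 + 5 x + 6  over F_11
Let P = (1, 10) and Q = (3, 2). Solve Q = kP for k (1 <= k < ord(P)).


Enumerate multiples of P until we hit Q = (3, 2):
  1P = (1, 10)
  2P = (3, 9)
  3P = (10, 0)
  4P = (3, 2)
Match found at i = 4.

k = 4


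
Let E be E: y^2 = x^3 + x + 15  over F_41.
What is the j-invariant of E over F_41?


Delta = -16(4 a^3 + 27 b^2) mod 41 = 29
-1728 * (4 a)^3 = -1728 * (4*1)^3 mod 41 = 26
j = 26 * 29^(-1) mod 41 = 32

j = 32 (mod 41)


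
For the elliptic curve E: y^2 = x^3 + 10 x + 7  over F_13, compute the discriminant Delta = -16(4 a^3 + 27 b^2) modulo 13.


4 a^3 + 27 b^2 = 4*10^3 + 27*7^2 = 4000 + 1323 = 5323
Delta = -16 * (5323) = -85168
Delta mod 13 = 8

Delta = 8 (mod 13)


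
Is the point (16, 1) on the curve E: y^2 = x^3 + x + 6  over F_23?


Check whether y^2 = x^3 + 1 x + 6 (mod 23) for (x, y) = (16, 1).
LHS: y^2 = 1^2 mod 23 = 1
RHS: x^3 + 1 x + 6 = 16^3 + 1*16 + 6 mod 23 = 1
LHS = RHS

Yes, on the curve


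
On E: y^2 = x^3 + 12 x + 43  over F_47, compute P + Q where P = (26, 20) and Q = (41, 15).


P != Q, so use the chord formula.
s = (y2 - y1) / (x2 - x1) = (42) / (15) mod 47 = 31
x3 = s^2 - x1 - x2 mod 47 = 31^2 - 26 - 41 = 1
y3 = s (x1 - x3) - y1 mod 47 = 31 * (26 - 1) - 20 = 3

P + Q = (1, 3)


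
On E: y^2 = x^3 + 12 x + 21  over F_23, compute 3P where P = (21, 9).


k = 3 = 11_2 (binary, LSB first: 11)
Double-and-add from P = (21, 9):
  bit 0 = 1: acc = O + (21, 9) = (21, 9)
  bit 1 = 1: acc = (21, 9) + (16, 13) = (17, 20)

3P = (17, 20)


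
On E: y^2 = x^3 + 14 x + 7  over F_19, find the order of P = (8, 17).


Compute successive multiples of P until we hit O:
  1P = (8, 17)
  2P = (0, 8)
  3P = (9, 8)
  4P = (7, 12)
  5P = (10, 11)
  6P = (10, 8)
  7P = (7, 7)
  8P = (9, 11)
  ... (continuing to 11P)
  11P = O

ord(P) = 11


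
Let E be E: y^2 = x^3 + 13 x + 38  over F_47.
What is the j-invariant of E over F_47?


Delta = -16(4 a^3 + 27 b^2) mod 47 = 39
-1728 * (4 a)^3 = -1728 * (4*13)^3 mod 47 = 12
j = 12 * 39^(-1) mod 47 = 22

j = 22 (mod 47)


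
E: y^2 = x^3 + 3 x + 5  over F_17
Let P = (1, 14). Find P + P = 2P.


Doubling: s = (3 x1^2 + a) / (2 y1)
s = (3*1^2 + 3) / (2*14) mod 17 = 16
x3 = s^2 - 2 x1 mod 17 = 16^2 - 2*1 = 16
y3 = s (x1 - x3) - y1 mod 17 = 16 * (1 - 16) - 14 = 1

2P = (16, 1)


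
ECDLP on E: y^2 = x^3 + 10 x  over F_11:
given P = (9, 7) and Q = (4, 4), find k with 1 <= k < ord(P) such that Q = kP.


Enumerate multiples of P until we hit Q = (4, 4):
  1P = (9, 7)
  2P = (4, 4)
Match found at i = 2.

k = 2
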